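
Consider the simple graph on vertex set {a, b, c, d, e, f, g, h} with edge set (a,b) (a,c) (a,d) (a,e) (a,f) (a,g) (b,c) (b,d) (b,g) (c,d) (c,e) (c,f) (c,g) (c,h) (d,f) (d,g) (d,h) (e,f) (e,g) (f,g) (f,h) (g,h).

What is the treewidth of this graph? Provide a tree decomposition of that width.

Each bag holds 5 vertices, so the decomposition has width 4, which upper-bounds the treewidth. Conversely, {c, d, f, g, h} is a clique of size 5, and the vertices of any clique must share a bag in every tree decomposition; so some bag has ≥ 5 vertices and tw(G) ≥ 4. The upper and lower bounds meet at 4, so that is the treewidth.

Treewidth 4.
Bags: B1 = {a, c, d, f, g}  B2 = {a, b, c, d, g}  B3 = {c, d, f, g, h}  B4 = {a, c, e, f, g}
Tree: B1–B2, B1–B3, B1–B4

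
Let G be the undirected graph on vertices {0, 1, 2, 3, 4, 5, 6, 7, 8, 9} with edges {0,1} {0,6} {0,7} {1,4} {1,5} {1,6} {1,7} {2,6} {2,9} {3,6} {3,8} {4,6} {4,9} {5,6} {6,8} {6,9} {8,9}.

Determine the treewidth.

A width-2 tree decomposition is:
Bags: B1 = {1, 4, 6}  B2 = {4, 6, 9}  B3 = {0, 1, 6}  B4 = {2, 6, 9}  B5 = {0, 1, 7}  B6 = {6, 8, 9}  B7 = {3, 6, 8}  B8 = {1, 5, 6}
Tree: B1–B2, B1–B3, B2–B4, B3–B5, B2–B6, B6–B7, B1–B8
The largest bag has 3 vertices, giving width 2; this decomposition certifies tw(G) ≤ 2. For the lower bound, the 3 vertices {0, 1, 6} are pairwise adjacent, and any tree decomposition puts a clique entirely inside one bag — forcing width ≥ 2. Hence tw(G) = 2 exactly.

2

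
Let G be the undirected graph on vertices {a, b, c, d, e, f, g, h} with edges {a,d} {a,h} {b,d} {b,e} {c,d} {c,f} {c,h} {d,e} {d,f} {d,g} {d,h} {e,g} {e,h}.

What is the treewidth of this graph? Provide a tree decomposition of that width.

Treewidth 2.
Bags: B1 = {d, e, h}  B2 = {c, d, h}  B3 = {b, d, e}  B4 = {a, d, h}  B5 = {c, d, f}  B6 = {d, e, g}
Tree: B1–B2, B1–B3, B1–B4, B2–B5, B1–B6

Every bag has size at most 3, so the width is 3 − 1 = 2 and tw(G) ≤ 2. On the other hand G contains the 3-clique {d, e, g}. A clique must lie in a single bag of any decomposition, so no decomposition can have width below 2. Therefore the treewidth is 2.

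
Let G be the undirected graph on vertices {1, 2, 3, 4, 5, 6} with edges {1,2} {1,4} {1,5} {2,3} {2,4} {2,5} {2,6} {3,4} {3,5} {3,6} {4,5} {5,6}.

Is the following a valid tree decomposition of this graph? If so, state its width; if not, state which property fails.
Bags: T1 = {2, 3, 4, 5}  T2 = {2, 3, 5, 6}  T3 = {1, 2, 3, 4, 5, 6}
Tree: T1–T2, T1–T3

A tree decomposition must satisfy three properties: every vertex lies in some bag; for every edge, both endpoints lie together in some bag; and for every vertex, the bags containing it form a connected subtree. Here bags containing vertex 6 are not connected in the tree, so the decomposition is invalid.

No — bags containing vertex 6 are not connected in the tree.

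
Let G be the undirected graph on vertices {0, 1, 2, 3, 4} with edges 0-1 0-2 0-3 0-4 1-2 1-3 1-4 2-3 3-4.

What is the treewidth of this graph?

3

A width-3 tree decomposition is:
Bags: B1 = {0, 1, 3, 4}  B2 = {0, 1, 2, 3}
Tree: B1–B2
Every bag has size at most 4, so the width is 4 − 1 = 3 and tw(G) ≤ 3. Conversely, {0, 1, 2, 3} is a clique of size 4, and the vertices of any clique must share a bag in every tree decomposition; so some bag has ≥ 4 vertices and tw(G) ≥ 3. Hence tw(G) = 3 exactly.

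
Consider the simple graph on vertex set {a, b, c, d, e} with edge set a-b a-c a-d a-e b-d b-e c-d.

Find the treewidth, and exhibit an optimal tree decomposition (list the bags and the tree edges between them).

Treewidth 2.
One such decomposition:
Bags: B1 = {a, c, d}  B2 = {a, b, d}  B3 = {a, b, e}
Tree: B1–B2, B2–B3

Every bag has size at most 3, so the width is 3 − 1 = 2 and tw(G) ≤ 2. Conversely, {a, c, d} is a clique of size 3, and the vertices of any clique must share a bag in every tree decomposition; so some bag has ≥ 3 vertices and tw(G) ≥ 2. Therefore the treewidth is 2.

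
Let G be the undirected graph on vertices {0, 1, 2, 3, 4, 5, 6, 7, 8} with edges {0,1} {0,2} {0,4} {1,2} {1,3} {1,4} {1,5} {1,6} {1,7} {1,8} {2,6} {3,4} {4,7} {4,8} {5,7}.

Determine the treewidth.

2

A width-2 tree decomposition is:
Bags: B1 = {0, 1, 4}  B2 = {1, 4, 7}  B3 = {1, 5, 7}  B4 = {1, 4, 8}  B5 = {0, 1, 2}  B6 = {1, 3, 4}  B7 = {1, 2, 6}
Tree: B1–B2, B2–B3, B2–B4, B1–B5, B1–B6, B5–B7
Each bag holds 3 vertices, so the decomposition has width 2, which upper-bounds the treewidth. Conversely, {0, 1, 2} is a clique of size 3, and the vertices of any clique must share a bag in every tree decomposition; so some bag has ≥ 3 vertices and tw(G) ≥ 2. Therefore the treewidth is 2.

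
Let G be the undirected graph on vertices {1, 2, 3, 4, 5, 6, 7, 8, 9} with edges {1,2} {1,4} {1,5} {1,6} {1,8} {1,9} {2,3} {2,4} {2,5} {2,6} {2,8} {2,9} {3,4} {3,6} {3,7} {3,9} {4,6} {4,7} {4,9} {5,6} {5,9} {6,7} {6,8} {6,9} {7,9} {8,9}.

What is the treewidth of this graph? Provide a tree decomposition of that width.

Treewidth 4.
One optimal decomposition is:
Bags: B1 = {1, 2, 4, 6, 9}  B2 = {2, 3, 4, 6, 9}  B3 = {3, 4, 6, 7, 9}  B4 = {1, 2, 5, 6, 9}  B5 = {1, 2, 6, 8, 9}
Tree: B1–B2, B2–B3, B1–B4, B1–B5

Every bag has size at most 5, so the width is 5 − 1 = 4 and tw(G) ≤ 4. For the lower bound, the 5 vertices {1, 2, 6, 8, 9} are pairwise adjacent, and any tree decomposition puts a clique entirely inside one bag — forcing width ≥ 4. Therefore the treewidth is 4.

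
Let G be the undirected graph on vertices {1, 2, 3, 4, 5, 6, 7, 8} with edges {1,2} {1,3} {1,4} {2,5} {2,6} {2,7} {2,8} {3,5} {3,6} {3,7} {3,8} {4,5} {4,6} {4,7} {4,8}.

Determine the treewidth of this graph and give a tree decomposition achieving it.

Treewidth 3.
Bags: B1 = {2, 3, 4, 8}  B2 = {2, 3, 4, 6}  B3 = {2, 3, 4, 5}  B4 = {2, 3, 4, 7}  B5 = {1, 2, 3, 4}
Tree: B1–B2, B2–B3, B3–B4, B4–B5

Each bag holds 4 vertices, so the decomposition has width 3, which upper-bounds the treewidth. For the lower bound: the 4 vertex sets {2,8}, {3,6}, {4}, {5} are disjoint, each induces a connected subgraph, and every pair is joined by at least one edge of G. Contracting each set to a single vertex therefore yields K_{4} as a minor, and since treewidth is minor-monotone, tw(G) ≥ tw(K_{4}) = 3. The upper and lower bounds meet at 3, so that is the treewidth.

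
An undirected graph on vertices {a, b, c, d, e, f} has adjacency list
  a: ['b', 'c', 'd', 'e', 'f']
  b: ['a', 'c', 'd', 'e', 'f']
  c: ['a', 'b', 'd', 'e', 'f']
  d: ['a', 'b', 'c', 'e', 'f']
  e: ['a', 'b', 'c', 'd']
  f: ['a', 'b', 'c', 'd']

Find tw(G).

A width-4 tree decomposition is:
Bags: B1 = {a, b, c, d, e}  B2 = {a, b, c, d, f}
Tree: B1–B2
The largest bag has 5 vertices, giving width 4; this decomposition certifies tw(G) ≤ 4. On the other hand G contains the 5-clique {a, b, c, d, e}. A clique must lie in a single bag of any decomposition, so no decomposition can have width below 4. Hence tw(G) = 4 exactly.

4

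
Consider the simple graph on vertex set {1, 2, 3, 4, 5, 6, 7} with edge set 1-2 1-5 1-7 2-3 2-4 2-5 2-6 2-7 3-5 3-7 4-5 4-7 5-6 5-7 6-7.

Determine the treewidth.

A width-3 tree decomposition is:
Bags: B1 = {2, 3, 5, 7}  B2 = {1, 2, 5, 7}  B3 = {2, 4, 5, 7}  B4 = {2, 5, 6, 7}
Tree: B1–B2, B2–B3, B3–B4
Each bag holds 4 vertices, so the decomposition has width 3, which upper-bounds the treewidth. For the lower bound, the 4 vertices {1, 2, 5, 7} are pairwise adjacent, and any tree decomposition puts a clique entirely inside one bag — forcing width ≥ 3. Hence tw(G) = 3 exactly.

3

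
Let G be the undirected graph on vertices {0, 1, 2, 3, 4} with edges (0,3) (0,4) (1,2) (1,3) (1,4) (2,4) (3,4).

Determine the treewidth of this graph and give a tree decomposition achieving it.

Treewidth 2.
One optimal decomposition is:
Bags: B1 = {0, 3, 4}  B2 = {1, 3, 4}  B3 = {1, 2, 4}
Tree: B1–B2, B2–B3

Each bag holds 3 vertices, so the decomposition has width 2, which upper-bounds the treewidth. Conversely, {0, 3, 4} is a clique of size 3, and the vertices of any clique must share a bag in every tree decomposition; so some bag has ≥ 3 vertices and tw(G) ≥ 2. The upper and lower bounds meet at 2, so that is the treewidth.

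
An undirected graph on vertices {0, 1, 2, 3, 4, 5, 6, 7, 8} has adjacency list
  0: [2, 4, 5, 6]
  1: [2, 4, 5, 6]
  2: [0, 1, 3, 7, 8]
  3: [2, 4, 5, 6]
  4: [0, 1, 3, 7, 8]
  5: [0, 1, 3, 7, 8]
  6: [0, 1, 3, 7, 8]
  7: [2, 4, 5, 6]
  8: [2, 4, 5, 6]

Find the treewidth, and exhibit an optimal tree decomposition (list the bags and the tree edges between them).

Each bag holds 5 vertices, so the decomposition has width 4, which upper-bounds the treewidth. For the lower bound: the 5 vertex sets {1,6}, {0,4}, {2,3}, {5}, {7} are disjoint, each induces a connected subgraph, and every pair is joined by at least one edge of G. Contracting each set to a single vertex therefore yields K_{5} as a minor, and since treewidth is minor-monotone, tw(G) ≥ tw(K_{5}) = 4. Combining the bounds, tw(G) = 4.

Treewidth 4.
Bags: B1 = {1, 2, 4, 5, 6}  B2 = {0, 2, 4, 5, 6}  B3 = {2, 3, 4, 5, 6}  B4 = {2, 4, 5, 6, 7}  B5 = {2, 4, 5, 6, 8}
Tree: B1–B2, B2–B3, B3–B4, B4–B5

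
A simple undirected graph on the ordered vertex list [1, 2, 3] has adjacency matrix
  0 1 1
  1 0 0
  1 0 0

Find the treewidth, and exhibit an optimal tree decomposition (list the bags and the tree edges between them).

Each bag holds 2 vertices, so the decomposition has width 1, which upper-bounds the treewidth. Since G has at least one edge (e.g. 1–2), it is not an edgeless graph, so tw(G) ≥ 1. Therefore the treewidth is 1.

Treewidth 1.
One optimal decomposition is:
Bags: B1 = {1, 2}  B2 = {1, 3}
Tree: B1–B2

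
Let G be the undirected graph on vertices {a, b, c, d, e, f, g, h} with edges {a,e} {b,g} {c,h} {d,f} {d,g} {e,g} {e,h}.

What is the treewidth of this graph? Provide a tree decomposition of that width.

Treewidth 1.
One optimal decomposition is:
Bags: B1 = {e, g}  B2 = {e, h}  B3 = {c, h}  B4 = {b, g}  B5 = {a, e}  B6 = {d, g}  B7 = {d, f}
Tree: B1–B2, B2–B3, B1–B4, B2–B5, B4–B6, B6–B7

Each bag holds 2 vertices, so the decomposition has width 1, which upper-bounds the treewidth. Any graph with an edge has treewidth ≥ 1, and G has the edge e–g. Therefore the treewidth is 1.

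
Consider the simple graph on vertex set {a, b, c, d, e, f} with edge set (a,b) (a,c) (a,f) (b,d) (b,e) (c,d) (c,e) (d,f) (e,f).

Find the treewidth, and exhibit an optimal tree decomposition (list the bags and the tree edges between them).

Treewidth 3.
One such decomposition:
Bags: B1 = {a, b, c, f}  B2 = {b, c, e, f}  B3 = {b, c, d, f}
Tree: B1–B2, B2–B3

Every bag has size at most 4, so the width is 4 − 1 = 3 and tw(G) ≤ 3. For the lower bound: the 4 vertex sets {a,f}, {c,e}, {b}, {d} are disjoint, each induces a connected subgraph, and every pair is joined by at least one edge of G. Contracting each set to a single vertex therefore yields K_{4} as a minor, and since treewidth is minor-monotone, tw(G) ≥ tw(K_{4}) = 3. The upper and lower bounds meet at 3, so that is the treewidth.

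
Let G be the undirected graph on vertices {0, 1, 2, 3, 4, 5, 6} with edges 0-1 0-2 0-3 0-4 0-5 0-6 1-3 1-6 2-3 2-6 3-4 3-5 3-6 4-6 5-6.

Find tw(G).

3

A width-3 tree decomposition is:
Bags: B1 = {0, 1, 3, 6}  B2 = {0, 2, 3, 6}  B3 = {0, 3, 4, 6}  B4 = {0, 3, 5, 6}
Tree: B1–B2, B1–B3, B3–B4
The largest bag has 4 vertices, giving width 3; this decomposition certifies tw(G) ≤ 3. For the lower bound, the 4 vertices {0, 1, 3, 6} are pairwise adjacent, and any tree decomposition puts a clique entirely inside one bag — forcing width ≥ 3. The upper and lower bounds meet at 3, so that is the treewidth.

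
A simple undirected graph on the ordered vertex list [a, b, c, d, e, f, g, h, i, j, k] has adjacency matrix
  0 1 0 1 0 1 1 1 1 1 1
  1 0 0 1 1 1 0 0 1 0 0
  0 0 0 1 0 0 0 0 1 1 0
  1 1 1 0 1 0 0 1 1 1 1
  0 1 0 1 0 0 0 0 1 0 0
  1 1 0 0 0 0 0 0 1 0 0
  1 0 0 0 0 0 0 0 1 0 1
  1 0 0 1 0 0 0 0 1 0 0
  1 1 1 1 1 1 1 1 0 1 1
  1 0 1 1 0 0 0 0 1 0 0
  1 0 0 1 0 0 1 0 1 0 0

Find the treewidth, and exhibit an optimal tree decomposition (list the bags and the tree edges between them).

Each bag holds 4 vertices, so the decomposition has width 3, which upper-bounds the treewidth. Conversely, {b, d, e, i} is a clique of size 4, and the vertices of any clique must share a bag in every tree decomposition; so some bag has ≥ 4 vertices and tw(G) ≥ 3. The upper and lower bounds meet at 3, so that is the treewidth.

Treewidth 3.
One optimal decomposition is:
Bags: B1 = {a, d, h, i}  B2 = {a, d, i, j}  B3 = {a, d, i, k}  B4 = {a, b, d, i}  B5 = {a, b, f, i}  B6 = {b, d, e, i}  B7 = {a, g, i, k}  B8 = {c, d, i, j}
Tree: B1–B2, B1–B3, B3–B4, B4–B5, B4–B6, B3–B7, B2–B8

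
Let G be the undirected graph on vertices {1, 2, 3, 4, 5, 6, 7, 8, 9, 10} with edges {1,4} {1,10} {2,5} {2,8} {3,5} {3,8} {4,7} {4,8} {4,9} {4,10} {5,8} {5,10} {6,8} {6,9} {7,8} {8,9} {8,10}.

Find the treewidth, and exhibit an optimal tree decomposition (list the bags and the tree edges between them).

The largest bag has 3 vertices, giving width 2; this decomposition certifies tw(G) ≤ 2. Conversely, {2, 5, 8} is a clique of size 3, and the vertices of any clique must share a bag in every tree decomposition; so some bag has ≥ 3 vertices and tw(G) ≥ 2. Therefore the treewidth is 2.

Treewidth 2.
One such decomposition:
Bags: B1 = {5, 8, 10}  B2 = {4, 8, 10}  B3 = {2, 5, 8}  B4 = {4, 8, 9}  B5 = {4, 7, 8}  B6 = {1, 4, 10}  B7 = {6, 8, 9}  B8 = {3, 5, 8}
Tree: B1–B2, B1–B3, B2–B4, B4–B5, B2–B6, B4–B7, B3–B8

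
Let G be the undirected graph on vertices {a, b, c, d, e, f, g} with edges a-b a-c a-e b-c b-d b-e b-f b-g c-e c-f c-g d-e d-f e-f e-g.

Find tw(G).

3

A width-3 tree decomposition is:
Bags: B1 = {b, d, e, f}  B2 = {b, c, e, f}  B3 = {a, b, c, e}  B4 = {b, c, e, g}
Tree: B1–B2, B2–B3, B2–B4
Every bag has size at most 4, so the width is 4 − 1 = 3 and tw(G) ≤ 3. On the other hand G contains the 4-clique {b, d, e, f}. A clique must lie in a single bag of any decomposition, so no decomposition can have width below 3. Combining the bounds, tw(G) = 3.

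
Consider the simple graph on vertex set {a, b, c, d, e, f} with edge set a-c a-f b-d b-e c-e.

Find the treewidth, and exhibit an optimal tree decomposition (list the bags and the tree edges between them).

The largest bag has 2 vertices, giving width 1; this decomposition certifies tw(G) ≤ 1. Any graph with an edge has treewidth ≥ 1, and G has the edge d–b. Therefore the treewidth is 1.

Treewidth 1.
Bags: B1 = {b, d}  B2 = {b, e}  B3 = {c, e}  B4 = {a, c}  B5 = {a, f}
Tree: B1–B2, B2–B3, B3–B4, B4–B5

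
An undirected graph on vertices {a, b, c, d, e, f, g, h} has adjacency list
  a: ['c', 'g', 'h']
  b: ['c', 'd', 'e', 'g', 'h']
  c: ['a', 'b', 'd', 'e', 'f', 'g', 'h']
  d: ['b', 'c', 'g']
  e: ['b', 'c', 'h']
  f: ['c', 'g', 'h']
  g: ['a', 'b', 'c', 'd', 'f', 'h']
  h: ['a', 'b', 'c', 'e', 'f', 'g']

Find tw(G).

A width-3 tree decomposition is:
Bags: B1 = {b, c, g, h}  B2 = {b, c, d, g}  B3 = {b, c, e, h}  B4 = {c, f, g, h}  B5 = {a, c, g, h}
Tree: B1–B2, B1–B3, B1–B4, B1–B5
The largest bag has 4 vertices, giving width 3; this decomposition certifies tw(G) ≤ 3. Conversely, {b, c, d, g} is a clique of size 4, and the vertices of any clique must share a bag in every tree decomposition; so some bag has ≥ 4 vertices and tw(G) ≥ 3. Therefore the treewidth is 3.

3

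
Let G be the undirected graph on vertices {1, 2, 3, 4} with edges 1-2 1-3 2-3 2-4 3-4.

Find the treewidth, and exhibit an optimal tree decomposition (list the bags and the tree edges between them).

Every bag has size at most 3, so the width is 3 − 1 = 2 and tw(G) ≤ 2. Conversely, {1, 2, 3} is a clique of size 3, and the vertices of any clique must share a bag in every tree decomposition; so some bag has ≥ 3 vertices and tw(G) ≥ 2. Hence tw(G) = 2 exactly.

Treewidth 2.
One such decomposition:
Bags: B1 = {2, 3, 4}  B2 = {1, 2, 3}
Tree: B1–B2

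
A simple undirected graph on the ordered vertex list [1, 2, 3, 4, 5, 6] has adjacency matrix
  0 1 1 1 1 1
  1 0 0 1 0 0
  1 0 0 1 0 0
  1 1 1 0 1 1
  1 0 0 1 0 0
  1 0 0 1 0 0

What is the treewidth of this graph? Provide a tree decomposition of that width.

Each bag holds 3 vertices, so the decomposition has width 2, which upper-bounds the treewidth. On the other hand G contains the 3-clique {1, 2, 4}. A clique must lie in a single bag of any decomposition, so no decomposition can have width below 2. The upper and lower bounds meet at 2, so that is the treewidth.

Treewidth 2.
Bags: B1 = {1, 3, 4}  B2 = {1, 2, 4}  B3 = {1, 4, 6}  B4 = {1, 4, 5}
Tree: B1–B2, B2–B3, B2–B4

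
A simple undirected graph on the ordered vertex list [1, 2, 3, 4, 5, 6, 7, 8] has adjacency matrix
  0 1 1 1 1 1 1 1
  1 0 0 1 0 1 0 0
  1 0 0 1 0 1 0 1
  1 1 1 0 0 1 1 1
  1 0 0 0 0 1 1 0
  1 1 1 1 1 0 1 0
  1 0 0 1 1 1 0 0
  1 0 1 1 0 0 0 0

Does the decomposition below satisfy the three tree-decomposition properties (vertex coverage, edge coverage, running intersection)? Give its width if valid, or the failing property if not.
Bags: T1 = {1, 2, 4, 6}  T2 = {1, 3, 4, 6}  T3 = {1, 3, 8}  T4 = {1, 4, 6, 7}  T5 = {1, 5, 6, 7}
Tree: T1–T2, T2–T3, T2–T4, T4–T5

A tree decomposition must satisfy three properties: every vertex lies in some bag; for every edge, both endpoints lie together in some bag; and for every vertex, the bags containing it form a connected subtree. Here edge (4,8) lies in no bag, so the decomposition is invalid.

No — edge (4,8) lies in no bag.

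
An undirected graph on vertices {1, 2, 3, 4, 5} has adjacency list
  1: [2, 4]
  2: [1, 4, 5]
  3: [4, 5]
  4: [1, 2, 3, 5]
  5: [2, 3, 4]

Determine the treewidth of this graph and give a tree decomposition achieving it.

Treewidth 2.
One such decomposition:
Bags: B1 = {2, 4, 5}  B2 = {1, 2, 4}  B3 = {3, 4, 5}
Tree: B1–B2, B1–B3

The largest bag has 3 vertices, giving width 2; this decomposition certifies tw(G) ≤ 2. On the other hand G contains the 3-clique {1, 2, 4}. A clique must lie in a single bag of any decomposition, so no decomposition can have width below 2. Hence tw(G) = 2 exactly.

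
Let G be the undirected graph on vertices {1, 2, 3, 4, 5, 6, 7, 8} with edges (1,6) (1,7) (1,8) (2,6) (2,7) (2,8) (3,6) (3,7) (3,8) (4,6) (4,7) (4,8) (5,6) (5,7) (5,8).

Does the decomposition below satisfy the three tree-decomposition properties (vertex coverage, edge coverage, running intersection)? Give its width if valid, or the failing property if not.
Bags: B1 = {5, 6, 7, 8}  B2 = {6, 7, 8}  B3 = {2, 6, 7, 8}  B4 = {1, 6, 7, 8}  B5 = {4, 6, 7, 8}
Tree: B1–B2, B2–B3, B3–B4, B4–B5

A tree decomposition must satisfy three properties: every vertex lies in some bag; for every edge, both endpoints lie together in some bag; and for every vertex, the bags containing it form a connected subtree. Here vertex 3 appears in no bag, so the decomposition is invalid.

No — vertex 3 appears in no bag.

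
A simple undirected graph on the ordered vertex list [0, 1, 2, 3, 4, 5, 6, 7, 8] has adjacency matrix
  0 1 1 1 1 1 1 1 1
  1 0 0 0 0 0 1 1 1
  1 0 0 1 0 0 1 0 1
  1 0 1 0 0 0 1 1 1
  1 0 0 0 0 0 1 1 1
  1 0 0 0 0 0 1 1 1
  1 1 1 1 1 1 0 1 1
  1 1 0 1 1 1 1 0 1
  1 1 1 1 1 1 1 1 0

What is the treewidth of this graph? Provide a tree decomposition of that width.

Treewidth 4.
Bags: B1 = {0, 3, 6, 7, 8}  B2 = {0, 1, 6, 7, 8}  B3 = {0, 4, 6, 7, 8}  B4 = {0, 2, 3, 6, 8}  B5 = {0, 5, 6, 7, 8}
Tree: B1–B2, B2–B3, B1–B4, B1–B5

Each bag holds 5 vertices, so the decomposition has width 4, which upper-bounds the treewidth. On the other hand G contains the 5-clique {0, 2, 3, 6, 8}. A clique must lie in a single bag of any decomposition, so no decomposition can have width below 4. Therefore the treewidth is 4.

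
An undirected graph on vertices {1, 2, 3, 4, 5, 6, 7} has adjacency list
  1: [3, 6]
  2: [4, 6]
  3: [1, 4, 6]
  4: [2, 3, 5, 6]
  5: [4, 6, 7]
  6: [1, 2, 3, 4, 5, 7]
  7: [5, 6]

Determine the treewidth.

2

A width-2 tree decomposition is:
Bags: B1 = {3, 4, 6}  B2 = {2, 4, 6}  B3 = {4, 5, 6}  B4 = {1, 3, 6}  B5 = {5, 6, 7}
Tree: B1–B2, B1–B3, B1–B4, B3–B5
Every bag has size at most 3, so the width is 3 − 1 = 2 and tw(G) ≤ 2. Conversely, {1, 3, 6} is a clique of size 3, and the vertices of any clique must share a bag in every tree decomposition; so some bag has ≥ 3 vertices and tw(G) ≥ 2. Combining the bounds, tw(G) = 2.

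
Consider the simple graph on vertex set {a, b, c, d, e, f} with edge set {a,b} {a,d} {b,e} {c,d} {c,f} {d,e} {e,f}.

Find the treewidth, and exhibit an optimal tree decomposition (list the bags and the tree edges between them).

Each bag holds 3 vertices, so the decomposition has width 2, which upper-bounds the treewidth. For the lower bound, G contains the cycle f–c–d–e–f, so G is not a forest; only forests have treewidth ≤ 1, hence tw(G) ≥ 2. Therefore the treewidth is 2.

Treewidth 2.
Bags: B1 = {c, e, f}  B2 = {c, d, e}  B3 = {b, d, e}  B4 = {a, b, d}
Tree: B1–B2, B2–B3, B3–B4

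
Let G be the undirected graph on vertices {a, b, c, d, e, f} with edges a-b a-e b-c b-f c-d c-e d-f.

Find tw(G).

2

A width-2 tree decomposition is:
Bags: B1 = {b, d, f}  B2 = {b, c, d}  B3 = {a, b, c}  B4 = {a, c, e}
Tree: B1–B2, B2–B3, B3–B4
Each bag holds 3 vertices, so the decomposition has width 2, which upper-bounds the treewidth. Since f–d–c–b–f is a cycle in G, G is not acyclic. Forests are exactly the graphs of treewidth ≤ 1, so tw(G) ≥ 2. Hence tw(G) = 2 exactly.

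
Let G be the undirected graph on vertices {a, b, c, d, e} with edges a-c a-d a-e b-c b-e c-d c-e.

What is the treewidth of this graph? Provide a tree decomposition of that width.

Treewidth 2.
One optimal decomposition is:
Bags: B1 = {a, c, e}  B2 = {a, c, d}  B3 = {b, c, e}
Tree: B1–B2, B1–B3

Every bag has size at most 3, so the width is 3 − 1 = 2 and tw(G) ≤ 2. On the other hand G contains the 3-clique {a, c, d}. A clique must lie in a single bag of any decomposition, so no decomposition can have width below 2. The upper and lower bounds meet at 2, so that is the treewidth.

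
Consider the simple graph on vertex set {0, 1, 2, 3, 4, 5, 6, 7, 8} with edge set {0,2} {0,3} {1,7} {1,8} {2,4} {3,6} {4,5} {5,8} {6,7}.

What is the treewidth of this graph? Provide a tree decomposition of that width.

The largest bag has 3 vertices, giving width 2; this decomposition certifies tw(G) ≤ 2. The edges 7–1–8–5–4–2–0–3–6–7 form a cycle, so G is not a tree and its treewidth is at least 2. Combining the bounds, tw(G) = 2.

Treewidth 2.
One optimal decomposition is:
Bags: B1 = {1, 7, 8}  B2 = {5, 7, 8}  B3 = {4, 5, 7}  B4 = {2, 4, 7}  B5 = {0, 2, 7}  B6 = {0, 3, 7}  B7 = {3, 6, 7}
Tree: B1–B2, B2–B3, B3–B4, B4–B5, B5–B6, B6–B7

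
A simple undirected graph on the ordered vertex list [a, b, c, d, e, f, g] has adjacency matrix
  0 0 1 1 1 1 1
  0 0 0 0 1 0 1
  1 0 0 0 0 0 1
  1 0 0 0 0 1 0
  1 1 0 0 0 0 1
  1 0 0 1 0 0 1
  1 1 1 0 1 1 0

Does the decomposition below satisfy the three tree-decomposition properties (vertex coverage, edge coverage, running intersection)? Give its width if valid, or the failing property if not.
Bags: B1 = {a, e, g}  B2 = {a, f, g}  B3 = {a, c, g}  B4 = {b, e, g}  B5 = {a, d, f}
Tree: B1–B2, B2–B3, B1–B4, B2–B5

Yes; width 2.

Checking the three conditions: (i) the bags cover all of {a, b, c, d, e, f, g}; (ii) for each edge, some bag contains both endpoints; (iii) the bags containing any fixed vertex form a subtree. All hold, so the decomposition is valid with width 3 − 1 = 2.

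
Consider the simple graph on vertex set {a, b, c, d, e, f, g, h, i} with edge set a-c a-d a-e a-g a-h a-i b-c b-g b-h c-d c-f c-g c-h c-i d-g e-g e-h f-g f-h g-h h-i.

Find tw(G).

A width-3 tree decomposition is:
Bags: B1 = {a, c, g, h}  B2 = {b, c, g, h}  B3 = {a, c, h, i}  B4 = {a, e, g, h}  B5 = {a, c, d, g}  B6 = {c, f, g, h}
Tree: B1–B2, B1–B3, B1–B4, B1–B5, B1–B6
Each bag holds 4 vertices, so the decomposition has width 3, which upper-bounds the treewidth. For the lower bound, the 4 vertices {a, c, d, g} are pairwise adjacent, and any tree decomposition puts a clique entirely inside one bag — forcing width ≥ 3. Hence tw(G) = 3 exactly.

3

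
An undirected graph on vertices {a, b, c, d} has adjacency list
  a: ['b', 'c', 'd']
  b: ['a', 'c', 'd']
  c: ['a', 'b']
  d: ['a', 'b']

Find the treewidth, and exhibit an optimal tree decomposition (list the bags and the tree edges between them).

Treewidth 2.
Bags: B1 = {a, b, c}  B2 = {a, b, d}
Tree: B1–B2

The largest bag has 3 vertices, giving width 2; this decomposition certifies tw(G) ≤ 2. On the other hand G contains the 3-clique {a, b, d}. A clique must lie in a single bag of any decomposition, so no decomposition can have width below 2. The upper and lower bounds meet at 2, so that is the treewidth.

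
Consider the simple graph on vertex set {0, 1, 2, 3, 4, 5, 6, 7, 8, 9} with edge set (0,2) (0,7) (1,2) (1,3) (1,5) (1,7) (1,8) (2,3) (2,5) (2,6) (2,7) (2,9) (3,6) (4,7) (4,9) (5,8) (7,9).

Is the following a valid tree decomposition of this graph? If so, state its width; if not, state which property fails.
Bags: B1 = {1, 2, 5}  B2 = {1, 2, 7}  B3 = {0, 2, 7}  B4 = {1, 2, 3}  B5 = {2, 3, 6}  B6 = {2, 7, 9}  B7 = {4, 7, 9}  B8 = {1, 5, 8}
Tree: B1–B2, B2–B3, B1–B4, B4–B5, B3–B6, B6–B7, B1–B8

Checking the three conditions: (i) the bags cover all of {0, 1, 2, 3, 4, 5, 6, 7, 8, 9}; (ii) for each edge, some bag contains both endpoints; (iii) the bags containing any fixed vertex form a subtree. All hold, so the decomposition is valid with width 3 − 1 = 2.

Yes; width 2.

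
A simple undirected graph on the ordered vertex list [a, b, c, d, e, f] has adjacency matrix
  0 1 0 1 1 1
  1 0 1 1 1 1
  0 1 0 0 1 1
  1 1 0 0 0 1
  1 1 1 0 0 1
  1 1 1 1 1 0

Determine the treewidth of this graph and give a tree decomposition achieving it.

The largest bag has 4 vertices, giving width 3; this decomposition certifies tw(G) ≤ 3. On the other hand G contains the 4-clique {a, b, d, f}. A clique must lie in a single bag of any decomposition, so no decomposition can have width below 3. Combining the bounds, tw(G) = 3.

Treewidth 3.
Bags: B1 = {a, b, d, f}  B2 = {a, b, e, f}  B3 = {b, c, e, f}
Tree: B1–B2, B2–B3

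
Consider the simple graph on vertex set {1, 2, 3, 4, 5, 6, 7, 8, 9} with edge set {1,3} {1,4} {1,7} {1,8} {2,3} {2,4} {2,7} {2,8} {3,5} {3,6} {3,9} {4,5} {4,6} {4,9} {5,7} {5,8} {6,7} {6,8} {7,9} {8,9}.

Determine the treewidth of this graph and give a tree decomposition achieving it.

Every bag has size at most 5, so the width is 5 − 1 = 4 and tw(G) ≤ 4. For the lower bound: the 5 vertex sets {1,4}, {3,6}, {5,7}, {8}, {2} are disjoint, each induces a connected subgraph, and every pair is joined by at least one edge of G. Contracting each set to a single vertex therefore yields K_{5} as a minor, and since treewidth is minor-monotone, tw(G) ≥ tw(K_{5}) = 4. Combining the bounds, tw(G) = 4.

Treewidth 4.
One such decomposition:
Bags: B1 = {1, 3, 4, 7, 8}  B2 = {3, 4, 6, 7, 8}  B3 = {3, 4, 5, 7, 8}  B4 = {2, 3, 4, 7, 8}  B5 = {3, 4, 7, 8, 9}
Tree: B1–B2, B2–B3, B3–B4, B4–B5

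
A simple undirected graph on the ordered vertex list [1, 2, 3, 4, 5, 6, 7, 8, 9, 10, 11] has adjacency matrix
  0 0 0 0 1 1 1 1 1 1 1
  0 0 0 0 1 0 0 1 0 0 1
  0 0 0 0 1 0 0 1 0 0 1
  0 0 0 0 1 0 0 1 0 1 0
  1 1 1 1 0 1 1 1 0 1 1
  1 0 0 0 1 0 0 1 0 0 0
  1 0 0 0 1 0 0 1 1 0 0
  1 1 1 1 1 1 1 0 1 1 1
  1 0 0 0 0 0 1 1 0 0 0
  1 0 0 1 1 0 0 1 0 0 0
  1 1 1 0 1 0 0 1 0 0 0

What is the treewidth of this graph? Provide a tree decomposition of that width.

Treewidth 3.
Bags: B1 = {1, 5, 6, 8}  B2 = {1, 5, 7, 8}  B3 = {1, 5, 8, 11}  B4 = {2, 5, 8, 11}  B5 = {1, 7, 8, 9}  B6 = {3, 5, 8, 11}  B7 = {1, 5, 8, 10}  B8 = {4, 5, 8, 10}
Tree: B1–B2, B2–B3, B3–B4, B2–B5, B4–B6, B2–B7, B7–B8

Each bag holds 4 vertices, so the decomposition has width 3, which upper-bounds the treewidth. Conversely, {1, 7, 8, 9} is a clique of size 4, and the vertices of any clique must share a bag in every tree decomposition; so some bag has ≥ 4 vertices and tw(G) ≥ 3. The upper and lower bounds meet at 3, so that is the treewidth.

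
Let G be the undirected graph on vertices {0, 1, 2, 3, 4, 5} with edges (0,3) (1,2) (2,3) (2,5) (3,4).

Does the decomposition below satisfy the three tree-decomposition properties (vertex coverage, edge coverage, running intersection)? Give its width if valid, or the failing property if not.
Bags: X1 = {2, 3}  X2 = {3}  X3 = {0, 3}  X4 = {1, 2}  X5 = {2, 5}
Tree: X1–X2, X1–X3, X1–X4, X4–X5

A tree decomposition must satisfy three properties: every vertex lies in some bag; for every edge, both endpoints lie together in some bag; and for every vertex, the bags containing it form a connected subtree. Here vertex 4 appears in no bag, so the decomposition is invalid.

No — vertex 4 appears in no bag.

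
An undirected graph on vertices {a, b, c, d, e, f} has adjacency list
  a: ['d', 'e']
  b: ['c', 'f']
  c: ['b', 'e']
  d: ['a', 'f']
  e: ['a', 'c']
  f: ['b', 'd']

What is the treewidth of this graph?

A width-2 tree decomposition is:
Bags: B1 = {a, c, e}  B2 = {a, c, d}  B3 = {c, d, f}  B4 = {b, c, f}
Tree: B1–B2, B2–B3, B3–B4
Every bag has size at most 3, so the width is 3 − 1 = 2 and tw(G) ≤ 2. For the lower bound, G contains the cycle c–e–a–d–f–b–c, so G is not a forest; only forests have treewidth ≤ 1, hence tw(G) ≥ 2. Hence tw(G) = 2 exactly.

2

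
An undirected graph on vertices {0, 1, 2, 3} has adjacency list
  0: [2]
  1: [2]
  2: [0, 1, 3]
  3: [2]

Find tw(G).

1

A width-1 tree decomposition is:
Bags: B1 = {0, 2}  B2 = {2, 3}  B3 = {1, 2}
Tree: B1–B2, B1–B3
Every bag has size at most 2, so the width is 2 − 1 = 1 and tw(G) ≤ 1. Since G has at least one edge (e.g. 2–0), it is not an edgeless graph, so tw(G) ≥ 1. Combining the bounds, tw(G) = 1.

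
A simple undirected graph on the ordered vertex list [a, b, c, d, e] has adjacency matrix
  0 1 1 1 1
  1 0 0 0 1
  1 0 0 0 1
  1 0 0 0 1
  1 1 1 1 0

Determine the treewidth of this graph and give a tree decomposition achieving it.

Each bag holds 3 vertices, so the decomposition has width 2, which upper-bounds the treewidth. Conversely, {a, d, e} is a clique of size 3, and the vertices of any clique must share a bag in every tree decomposition; so some bag has ≥ 3 vertices and tw(G) ≥ 2. Combining the bounds, tw(G) = 2.

Treewidth 2.
Bags: B1 = {a, c, e}  B2 = {a, d, e}  B3 = {a, b, e}
Tree: B1–B2, B1–B3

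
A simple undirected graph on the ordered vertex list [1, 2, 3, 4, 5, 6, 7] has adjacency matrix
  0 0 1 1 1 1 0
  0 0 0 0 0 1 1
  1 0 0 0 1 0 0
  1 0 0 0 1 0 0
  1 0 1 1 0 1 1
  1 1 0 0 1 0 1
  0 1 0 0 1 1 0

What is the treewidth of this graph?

2

A width-2 tree decomposition is:
Bags: B1 = {1, 3, 5}  B2 = {1, 5, 6}  B3 = {1, 4, 5}  B4 = {5, 6, 7}  B5 = {2, 6, 7}
Tree: B1–B2, B1–B3, B2–B4, B4–B5
Each bag holds 3 vertices, so the decomposition has width 2, which upper-bounds the treewidth. On the other hand G contains the 3-clique {2, 6, 7}. A clique must lie in a single bag of any decomposition, so no decomposition can have width below 2. Hence tw(G) = 2 exactly.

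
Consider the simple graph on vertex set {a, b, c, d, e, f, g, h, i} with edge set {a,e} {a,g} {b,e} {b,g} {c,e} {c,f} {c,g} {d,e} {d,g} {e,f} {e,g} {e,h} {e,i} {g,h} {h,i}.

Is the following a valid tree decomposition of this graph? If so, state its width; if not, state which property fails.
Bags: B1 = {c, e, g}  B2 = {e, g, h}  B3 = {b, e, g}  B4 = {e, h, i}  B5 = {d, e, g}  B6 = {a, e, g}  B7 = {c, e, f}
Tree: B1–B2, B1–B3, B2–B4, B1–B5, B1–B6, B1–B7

Vertex coverage: the bags together contain {a, b, c, d, e, f, g, h, i}, the full vertex set. Edge coverage: each edge of G has both endpoints in at least one bag. Running intersection: for every vertex, the bags containing it form a connected subtree. All three properties hold, so this is a valid tree decomposition of width max|bag| − 1 = 2, and hence tw(G) ≤ 2.

Yes; width 2.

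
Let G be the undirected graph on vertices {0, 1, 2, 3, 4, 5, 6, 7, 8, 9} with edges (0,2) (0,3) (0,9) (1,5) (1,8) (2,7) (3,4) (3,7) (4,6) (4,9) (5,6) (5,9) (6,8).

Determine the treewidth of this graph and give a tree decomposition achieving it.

Each bag holds 3 vertices, so the decomposition has width 2, which upper-bounds the treewidth. The edges 1–8–6–5–1 form a cycle, so G is not a tree and its treewidth is at least 2. Combining the bounds, tw(G) = 2.

Treewidth 2.
Bags: B1 = {1, 5, 8}  B2 = {5, 6, 8}  B3 = {5, 6, 9}  B4 = {4, 6, 9}  B5 = {0, 4, 9}  B6 = {0, 3, 4}  B7 = {0, 2, 3}  B8 = {2, 3, 7}
Tree: B1–B2, B2–B3, B3–B4, B4–B5, B5–B6, B6–B7, B7–B8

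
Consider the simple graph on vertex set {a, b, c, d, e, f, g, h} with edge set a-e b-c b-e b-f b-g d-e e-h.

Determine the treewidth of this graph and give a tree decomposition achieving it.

Each bag holds 2 vertices, so the decomposition has width 1, which upper-bounds the treewidth. Any graph with an edge has treewidth ≥ 1, and G has the edge b–e. Combining the bounds, tw(G) = 1.

Treewidth 1.
One optimal decomposition is:
Bags: B1 = {b, e}  B2 = {a, e}  B3 = {b, g}  B4 = {b, c}  B5 = {d, e}  B6 = {b, f}  B7 = {e, h}
Tree: B1–B2, B1–B3, B3–B4, B1–B5, B3–B6, B5–B7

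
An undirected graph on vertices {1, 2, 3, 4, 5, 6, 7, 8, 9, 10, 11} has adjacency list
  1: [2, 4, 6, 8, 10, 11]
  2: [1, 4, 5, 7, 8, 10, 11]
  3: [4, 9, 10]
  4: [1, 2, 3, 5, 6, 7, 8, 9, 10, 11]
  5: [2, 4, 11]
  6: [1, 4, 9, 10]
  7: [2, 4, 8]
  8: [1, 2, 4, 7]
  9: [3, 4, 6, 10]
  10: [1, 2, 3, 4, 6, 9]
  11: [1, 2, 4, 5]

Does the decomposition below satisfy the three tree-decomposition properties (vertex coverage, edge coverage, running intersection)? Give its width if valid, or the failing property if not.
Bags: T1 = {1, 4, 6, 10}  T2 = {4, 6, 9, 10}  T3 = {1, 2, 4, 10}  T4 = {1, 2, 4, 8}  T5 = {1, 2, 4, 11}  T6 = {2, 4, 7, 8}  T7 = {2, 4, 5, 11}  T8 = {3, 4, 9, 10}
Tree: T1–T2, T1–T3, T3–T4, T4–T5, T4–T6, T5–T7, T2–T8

Yes; width 3.

Every vertex of G appears in some bag (union = {1, 2, 3, 4, 5, 6, 7, 8, 9, 10, 11}); every edge is covered by a bag; and for each vertex v the set of bags containing v is connected in the bag tree. The decomposition is therefore valid. The largest bag has 4 vertices, so the width is 3.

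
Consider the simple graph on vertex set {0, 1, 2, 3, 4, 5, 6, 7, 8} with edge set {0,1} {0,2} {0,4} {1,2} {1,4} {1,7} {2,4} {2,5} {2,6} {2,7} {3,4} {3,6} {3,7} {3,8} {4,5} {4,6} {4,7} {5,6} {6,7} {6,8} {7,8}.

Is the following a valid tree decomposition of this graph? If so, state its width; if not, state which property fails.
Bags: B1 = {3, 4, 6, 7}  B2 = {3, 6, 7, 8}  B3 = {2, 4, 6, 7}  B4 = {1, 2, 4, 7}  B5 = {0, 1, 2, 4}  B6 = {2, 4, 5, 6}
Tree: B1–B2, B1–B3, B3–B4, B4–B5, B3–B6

Every vertex of G appears in some bag (union = {0, 1, 2, 3, 4, 5, 6, 7, 8}); every edge is covered by a bag; and for each vertex v the set of bags containing v is connected in the bag tree. The decomposition is therefore valid. The largest bag has 4 vertices, so the width is 3.

Yes; width 3.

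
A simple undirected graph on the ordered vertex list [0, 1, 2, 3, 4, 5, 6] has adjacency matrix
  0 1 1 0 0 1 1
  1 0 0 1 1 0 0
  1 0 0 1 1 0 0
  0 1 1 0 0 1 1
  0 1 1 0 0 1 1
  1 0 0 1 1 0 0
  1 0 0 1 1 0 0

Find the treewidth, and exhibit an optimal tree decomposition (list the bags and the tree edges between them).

The largest bag has 4 vertices, giving width 3; this decomposition certifies tw(G) ≤ 3. For the lower bound: the 4 vertex sets {0,2}, {4,5}, {3}, {1} are disjoint, each induces a connected subgraph, and every pair is joined by at least one edge of G. Contracting each set to a single vertex therefore yields K_{4} as a minor, and since treewidth is minor-monotone, tw(G) ≥ tw(K_{4}) = 3. Therefore the treewidth is 3.

Treewidth 3.
One optimal decomposition is:
Bags: B1 = {0, 2, 3, 4}  B2 = {0, 3, 4, 5}  B3 = {0, 1, 3, 4}  B4 = {0, 3, 4, 6}
Tree: B1–B2, B2–B3, B3–B4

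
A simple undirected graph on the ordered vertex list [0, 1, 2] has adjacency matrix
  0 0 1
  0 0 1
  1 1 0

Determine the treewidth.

1

A width-1 tree decomposition is:
Bags: B1 = {1, 2}  B2 = {0, 2}
Tree: B1–B2
Each bag holds 2 vertices, so the decomposition has width 1, which upper-bounds the treewidth. Since G has at least one edge (e.g. 2–1), it is not an edgeless graph, so tw(G) ≥ 1. Therefore the treewidth is 1.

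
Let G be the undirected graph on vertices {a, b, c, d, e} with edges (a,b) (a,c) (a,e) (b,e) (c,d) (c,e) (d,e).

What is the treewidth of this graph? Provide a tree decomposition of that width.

Each bag holds 3 vertices, so the decomposition has width 2, which upper-bounds the treewidth. Conversely, {c, d, e} is a clique of size 3, and the vertices of any clique must share a bag in every tree decomposition; so some bag has ≥ 3 vertices and tw(G) ≥ 2. Hence tw(G) = 2 exactly.

Treewidth 2.
One optimal decomposition is:
Bags: B1 = {c, d, e}  B2 = {a, c, e}  B3 = {a, b, e}
Tree: B1–B2, B2–B3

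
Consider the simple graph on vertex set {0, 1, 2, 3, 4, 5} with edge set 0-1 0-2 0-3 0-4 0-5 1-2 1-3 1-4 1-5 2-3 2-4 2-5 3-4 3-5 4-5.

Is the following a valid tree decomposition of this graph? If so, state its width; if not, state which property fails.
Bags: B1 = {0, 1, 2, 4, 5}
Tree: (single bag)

No — vertex 3 appears in no bag.

A tree decomposition must satisfy three properties: every vertex lies in some bag; for every edge, both endpoints lie together in some bag; and for every vertex, the bags containing it form a connected subtree. Here vertex 3 appears in no bag, so the decomposition is invalid.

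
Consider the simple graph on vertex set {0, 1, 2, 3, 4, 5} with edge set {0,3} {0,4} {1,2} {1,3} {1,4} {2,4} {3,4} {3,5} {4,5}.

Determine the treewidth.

A width-2 tree decomposition is:
Bags: B1 = {1, 2, 4}  B2 = {1, 3, 4}  B3 = {0, 3, 4}  B4 = {3, 4, 5}
Tree: B1–B2, B2–B3, B3–B4
Each bag holds 3 vertices, so the decomposition has width 2, which upper-bounds the treewidth. Conversely, {1, 2, 4} is a clique of size 3, and the vertices of any clique must share a bag in every tree decomposition; so some bag has ≥ 3 vertices and tw(G) ≥ 2. Hence tw(G) = 2 exactly.

2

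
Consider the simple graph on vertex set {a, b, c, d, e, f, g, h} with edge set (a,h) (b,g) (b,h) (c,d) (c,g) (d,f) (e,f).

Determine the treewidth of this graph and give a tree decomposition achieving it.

Every bag has size at most 2, so the width is 2 − 1 = 1 and tw(G) ≤ 1. Any graph with an edge has treewidth ≥ 1, and G has the edge a–h. Hence tw(G) = 1 exactly.

Treewidth 1.
One such decomposition:
Bags: B1 = {a, h}  B2 = {b, h}  B3 = {b, g}  B4 = {c, g}  B5 = {c, d}  B6 = {d, f}  B7 = {e, f}
Tree: B1–B2, B2–B3, B3–B4, B4–B5, B5–B6, B6–B7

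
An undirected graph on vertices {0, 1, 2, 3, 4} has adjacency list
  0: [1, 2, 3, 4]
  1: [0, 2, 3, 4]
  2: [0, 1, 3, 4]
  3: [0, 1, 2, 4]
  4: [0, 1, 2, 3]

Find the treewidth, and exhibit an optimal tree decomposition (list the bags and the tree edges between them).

Treewidth 4.
One such decomposition:
Bags: B1 = {0, 1, 2, 3, 4}
Tree: (single bag)

With just one bag of size 5, the width is 5 − 1 = 4, so tw(G) ≤ 4. Conversely, {0, 1, 2, 3, 4} is a clique of size 5, and the vertices of any clique must share a bag in every tree decomposition; so some bag has ≥ 5 vertices and tw(G) ≥ 4. Therefore the treewidth is 4.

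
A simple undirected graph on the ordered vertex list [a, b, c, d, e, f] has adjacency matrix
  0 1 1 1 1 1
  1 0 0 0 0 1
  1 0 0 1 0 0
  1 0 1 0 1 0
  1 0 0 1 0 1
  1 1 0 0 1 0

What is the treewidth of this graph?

A width-2 tree decomposition is:
Bags: B1 = {a, e, f}  B2 = {a, d, e}  B3 = {a, c, d}  B4 = {a, b, f}
Tree: B1–B2, B2–B3, B1–B4
Each bag holds 3 vertices, so the decomposition has width 2, which upper-bounds the treewidth. On the other hand G contains the 3-clique {a, d, e}. A clique must lie in a single bag of any decomposition, so no decomposition can have width below 2. The upper and lower bounds meet at 2, so that is the treewidth.

2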